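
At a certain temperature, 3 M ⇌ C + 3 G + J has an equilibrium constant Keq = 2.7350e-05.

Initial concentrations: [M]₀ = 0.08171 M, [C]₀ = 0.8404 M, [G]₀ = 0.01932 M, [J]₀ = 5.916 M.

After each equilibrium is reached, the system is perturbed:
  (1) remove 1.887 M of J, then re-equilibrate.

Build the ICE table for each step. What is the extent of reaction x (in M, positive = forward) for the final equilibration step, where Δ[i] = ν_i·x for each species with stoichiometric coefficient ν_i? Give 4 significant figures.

x = 7.8510e-05 M

Q₀ = 0.06572 vs Keq = 2.7350e-05 ⇒ Q>K, reverse
Step 1:
                   M          C          G          J
  init       0.08171     0.8404    0.01932      5.916
  Δ          0.01756  -0.005854   -0.01756  -0.005854
  eq         0.09927     0.8345   0.001757       5.91
  solve Keq expr → x = -0.005854; check Q = 2.7350e-05
Then remove 1.887 M of J.
Step 2:
                   M          C          G          J
  init       0.09927     0.8345   0.001757      4.023
  Δ       -2.3553e-04 7.8510e-05 2.3553e-04 7.8510e-05
  eq         0.09904     0.8346   0.001993      4.023
  solve Keq expr → x = 7.8510e-05; check Q = 2.7350e-05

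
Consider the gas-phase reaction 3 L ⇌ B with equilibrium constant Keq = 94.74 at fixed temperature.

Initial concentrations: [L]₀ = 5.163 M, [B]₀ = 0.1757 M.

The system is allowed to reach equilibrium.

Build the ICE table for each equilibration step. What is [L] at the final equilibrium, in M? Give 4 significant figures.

Q₀ = 0.001277 vs Keq = 94.74 ⇒ Q<K, forward
Step 1:
                    L           B
  init          5.163      0.1757
  Δ            -4.896       1.632
  eq           0.2672       1.808
  solve Keq expr → x = 1.632; check Q = 94.74

[L]_eq = 0.2672 M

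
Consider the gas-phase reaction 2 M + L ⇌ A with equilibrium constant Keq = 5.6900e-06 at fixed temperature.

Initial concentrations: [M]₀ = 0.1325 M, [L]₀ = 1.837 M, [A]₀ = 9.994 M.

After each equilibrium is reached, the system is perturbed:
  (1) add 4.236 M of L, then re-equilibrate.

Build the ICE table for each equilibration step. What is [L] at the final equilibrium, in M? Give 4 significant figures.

Q₀ = 309.9 vs Keq = 5.6900e-06 ⇒ Q>K, reverse
Step 1:
                   M          L          A
  init        0.1325      1.837      9.994
  Δ            19.93      9.967     -9.967
  eq           20.07       11.8    0.02704
  solve Keq expr → x = -9.967; check Q = 5.6900e-06
Then add 4.236 M of L.
Step 2:
                   M          L          A
  init         20.07      16.04    0.02704
  Δ         -0.01923  -0.009613   0.009613
  eq           20.05      16.03    0.03666
  solve Keq expr → x = 0.009613; check Q = 5.6900e-06

[L]_eq = 16.03 M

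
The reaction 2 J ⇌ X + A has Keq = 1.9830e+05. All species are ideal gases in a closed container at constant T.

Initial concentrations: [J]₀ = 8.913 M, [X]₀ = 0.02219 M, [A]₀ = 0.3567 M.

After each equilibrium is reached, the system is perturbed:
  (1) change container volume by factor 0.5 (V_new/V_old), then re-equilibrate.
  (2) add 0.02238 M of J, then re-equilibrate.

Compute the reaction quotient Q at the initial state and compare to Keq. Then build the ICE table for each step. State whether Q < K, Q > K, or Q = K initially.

Q₀ = 9.9635e-05 vs Keq = 1.9830e+05 ⇒ Q<K, forward
Step 1:
                  J         X         A
  init        8.913   0.02219    0.3567
  Δ          -8.903     4.451     4.451
  eq        0.01041     4.473     4.808
  solve Keq expr → x = 4.451; check Q = 1.9830e+05
Then change container volume by factor 0.5 (V_new/V_old).
Step 2:
                  J         X         A
  init      0.02083     8.947     9.616
  Δ               0         0         0
  eq        0.02083     8.947     9.616
  solve Keq expr → x = 0; check Q = 1.9830e+05
Then add 0.02238 M of J.
Step 3:
                  J         X         A
  init      0.04321     8.947     9.616
  Δ        -0.02235   0.01118   0.01118
  eq        0.02085     8.958     9.627
  solve Keq expr → x = 0.01118; check Q = 1.9830e+05

Q₀ = 9.9635e-05; Q < K (proceeds forward)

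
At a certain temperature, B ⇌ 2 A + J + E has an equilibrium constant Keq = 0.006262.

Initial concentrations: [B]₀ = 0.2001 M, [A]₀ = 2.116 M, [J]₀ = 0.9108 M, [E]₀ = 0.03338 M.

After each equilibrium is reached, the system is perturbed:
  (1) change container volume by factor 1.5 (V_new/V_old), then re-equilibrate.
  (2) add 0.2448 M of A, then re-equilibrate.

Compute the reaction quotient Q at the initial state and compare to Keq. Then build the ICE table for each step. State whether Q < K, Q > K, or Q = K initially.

Q₀ = 0.6803 vs Keq = 0.006262 ⇒ Q>K, reverse
Step 1:
                   B          A          J          E
  I           0.2001      2.116     0.9108    0.03338
  C          0.03298   -0.06597   -0.03298   -0.03298
  E           0.2331       2.05     0.8778 3.9564e-04
  solve Keq expr → x = -0.03298; check Q = 0.006262
Then change container volume by factor 1.5 (V_new/V_old).
Step 2:
                   B          A          J          E
  I           0.1554      1.367     0.5852 2.6376e-04
  C       -6.2033e-04   0.001241 6.2033e-04 6.2033e-04
  E           0.1548      1.368     0.5858 8.8410e-04
  solve Keq expr → x = 6.2033e-04; check Q = 0.006262
Then add 0.2448 M of A.
Step 3:
                   B          A          J          E
  I           0.1548      1.613     0.5858 8.8410e-04
  C       2.4636e-04 -4.9271e-04 -2.4636e-04 -2.4636e-04
  E            0.155      1.612     0.5856 6.3774e-04
  solve Keq expr → x = -2.4636e-04; check Q = 0.006262

Q₀ = 0.6803; Q > K (proceeds reverse)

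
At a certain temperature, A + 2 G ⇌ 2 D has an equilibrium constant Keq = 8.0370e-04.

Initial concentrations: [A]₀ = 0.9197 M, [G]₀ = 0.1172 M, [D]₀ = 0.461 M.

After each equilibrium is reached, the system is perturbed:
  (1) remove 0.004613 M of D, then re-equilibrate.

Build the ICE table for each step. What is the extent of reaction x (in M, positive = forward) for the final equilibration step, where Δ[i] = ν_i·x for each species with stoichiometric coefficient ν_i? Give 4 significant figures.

x = 0.002231 M

Q₀ = 16.82 vs Keq = 8.0370e-04 ⇒ Q>K, reverse
Step 1:
                   A          G          D
  init        0.9197     0.1172      0.461
  Δ            0.222      0.444     -0.444
  eq           1.142     0.5612      0.017
  solve Keq expr → x = -0.222; check Q = 8.0370e-04
Then remove 0.004613 M of D.
Step 2:
                   A          G          D
  init         1.142     0.5612    0.01239
  Δ        -0.002231  -0.004461   0.004461
  eq           1.139     0.5567    0.01685
  solve Keq expr → x = 0.002231; check Q = 8.0370e-04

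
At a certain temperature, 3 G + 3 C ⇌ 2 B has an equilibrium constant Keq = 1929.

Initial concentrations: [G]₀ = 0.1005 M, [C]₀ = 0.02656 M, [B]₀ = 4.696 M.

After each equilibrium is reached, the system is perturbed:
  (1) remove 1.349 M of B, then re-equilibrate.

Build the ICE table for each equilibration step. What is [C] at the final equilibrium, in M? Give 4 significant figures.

[C]_eq = 0.3785 M

Q₀ = 1.1595e+09 vs Keq = 1929 ⇒ Q>K, reverse
Step 1:
                    G           C           B
  Initial      0.1005     0.02656       4.696
  Change       0.4033      0.4033     -0.2689
  Equil        0.5038      0.4299       4.427
  solve Keq expr → x = -0.1344; check Q = 1929
Then remove 1.349 M of B.
Step 2:
                    G           C           B
  Initial      0.5038      0.4299       3.078
  Change     -0.05139    -0.05139     0.03426
  Equil        0.4524      0.3785       3.112
  solve Keq expr → x = 0.01713; check Q = 1929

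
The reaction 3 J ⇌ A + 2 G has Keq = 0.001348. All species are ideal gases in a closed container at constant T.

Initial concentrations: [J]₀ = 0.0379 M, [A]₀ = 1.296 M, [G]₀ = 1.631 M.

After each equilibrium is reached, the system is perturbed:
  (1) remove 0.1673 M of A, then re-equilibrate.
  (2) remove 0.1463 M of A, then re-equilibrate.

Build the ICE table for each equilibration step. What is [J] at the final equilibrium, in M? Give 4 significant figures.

Q₀ = 6.3328e+04 vs Keq = 0.001348 ⇒ Q>K, reverse
Step 1:
                  J         A         G
  I          0.0379     1.296     1.631
  C           2.201   -0.7335    -1.467
  E           2.238    0.5625     0.164
  solve Keq expr → x = -0.7335; check Q = 0.001348
Then remove 0.1673 M of A.
Step 2:
                  J         A         G
  I           2.238    0.3952     0.164
  C        -0.03613   0.01204   0.02409
  E           2.202    0.4072     0.188
  solve Keq expr → x = 0.01204; check Q = 0.001348
Then remove 0.1463 M of A.
Step 3:
                  J         A         G
  I           2.202    0.2609     0.188
  C         -0.0486    0.0162    0.0324
  E           2.154    0.2771    0.2204
  solve Keq expr → x = 0.0162; check Q = 0.001348

[J]_eq = 2.154 M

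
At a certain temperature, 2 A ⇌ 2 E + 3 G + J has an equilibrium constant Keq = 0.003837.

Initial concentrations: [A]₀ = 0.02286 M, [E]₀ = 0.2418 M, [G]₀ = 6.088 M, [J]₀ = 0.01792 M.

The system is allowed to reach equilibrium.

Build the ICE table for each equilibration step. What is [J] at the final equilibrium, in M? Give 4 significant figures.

[J]_eq = 1.4183e-06 M

Q₀ = 452.4 vs Keq = 0.003837 ⇒ Q>K, reverse
Step 1:
                    A           E           G           J
  init        0.02286      0.2418       6.088     0.01792
  Δ           0.03584    -0.03584    -0.05376    -0.01792
  eq           0.0587       0.206       6.034  1.4183e-06
  solve Keq expr → x = -0.01792; check Q = 0.003837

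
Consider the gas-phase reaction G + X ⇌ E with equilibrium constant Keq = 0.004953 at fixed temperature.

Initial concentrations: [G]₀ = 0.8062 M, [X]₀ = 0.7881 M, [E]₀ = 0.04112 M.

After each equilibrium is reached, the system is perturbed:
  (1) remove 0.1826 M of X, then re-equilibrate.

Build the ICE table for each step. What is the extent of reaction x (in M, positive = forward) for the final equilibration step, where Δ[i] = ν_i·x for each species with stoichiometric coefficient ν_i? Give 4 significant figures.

x = -7.5763e-04 M

Q₀ = 0.06472 vs Keq = 0.004953 ⇒ Q>K, reverse
Step 1:
                    G           X           E
  I            0.8062      0.7881     0.04112
  C           0.03767     0.03767    -0.03767
  E            0.8439      0.8258    0.003451
  solve Keq expr → x = -0.03767; check Q = 0.004953
Then remove 0.1826 M of X.
Step 2:
                    G           X           E
  I            0.8439      0.6432    0.003451
  C        7.5763e-04  7.5763e-04 -7.5763e-04
  E            0.8446      0.6439    0.002694
  solve Keq expr → x = -7.5763e-04; check Q = 0.004953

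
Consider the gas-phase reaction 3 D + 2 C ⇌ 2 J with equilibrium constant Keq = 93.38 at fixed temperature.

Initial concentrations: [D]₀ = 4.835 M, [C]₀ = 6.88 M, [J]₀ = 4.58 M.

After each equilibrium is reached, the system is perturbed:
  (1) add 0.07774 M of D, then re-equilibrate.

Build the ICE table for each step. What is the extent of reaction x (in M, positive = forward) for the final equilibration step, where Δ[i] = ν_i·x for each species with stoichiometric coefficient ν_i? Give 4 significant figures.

x = 0.02444 M

Q₀ = 0.003921 vs Keq = 93.38 ⇒ Q<K, forward
Step 1:
                   D          C          J
  Initial      4.835       6.88       4.58
  Change      -4.491     -2.994      2.994
  Equil       0.3439      3.886      7.574
  solve Keq expr → x = 1.497; check Q = 93.38
Then add 0.07774 M of D.
Step 2:
                   D          C          J
  Initial     0.4217      3.886      7.574
  Change    -0.07333   -0.04889    0.04889
  Equil       0.3483      3.837      7.623
  solve Keq expr → x = 0.02444; check Q = 93.38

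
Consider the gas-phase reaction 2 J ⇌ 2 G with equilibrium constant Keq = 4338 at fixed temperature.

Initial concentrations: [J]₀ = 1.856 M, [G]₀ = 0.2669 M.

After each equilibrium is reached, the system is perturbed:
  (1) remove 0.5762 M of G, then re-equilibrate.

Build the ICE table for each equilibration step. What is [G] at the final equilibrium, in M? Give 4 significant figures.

[G]_eq = 1.524 M

Q₀ = 0.02068 vs Keq = 4338 ⇒ Q<K, forward
Step 1:
                   J          G
  init         1.856     0.2669
  Δ           -1.824      1.824
  eq         0.03175      2.091
  solve Keq expr → x = 0.9121; check Q = 4338
Then remove 0.5762 M of G.
Step 2:
                   J          G
  init       0.03175      1.515
  Δ        -0.008618   0.008618
  eq         0.02313      1.524
  solve Keq expr → x = 0.004309; check Q = 4338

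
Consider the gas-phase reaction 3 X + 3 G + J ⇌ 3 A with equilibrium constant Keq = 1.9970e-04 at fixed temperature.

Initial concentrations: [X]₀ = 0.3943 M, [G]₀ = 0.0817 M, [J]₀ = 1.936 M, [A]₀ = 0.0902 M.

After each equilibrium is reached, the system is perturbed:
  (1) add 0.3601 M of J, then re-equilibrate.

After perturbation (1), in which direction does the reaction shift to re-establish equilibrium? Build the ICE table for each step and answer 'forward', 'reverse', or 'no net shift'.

Direction: forward

Q₀ = 11.34 vs Keq = 1.9970e-04 ⇒ Q>K, reverse
Step 1:
                    X           G           J           A
  init         0.3943      0.0817       1.936      0.0902
  Δ           0.08438     0.08438     0.02813    -0.08438
  eq           0.4787      0.1661       1.964    0.005819
  solve Keq expr → x = -0.02813; check Q = 1.9970e-04
Then add 0.3601 M of J.
Step 2:
                    X           G           J           A
  init         0.4787      0.1661       2.324    0.005819
  Δ       -3.1983e-04 -3.1983e-04 -1.0661e-04  3.1983e-04
  eq           0.4784      0.1658       2.324    0.006139
  solve Keq expr → x = 1.0661e-04; check Q = 1.9970e-04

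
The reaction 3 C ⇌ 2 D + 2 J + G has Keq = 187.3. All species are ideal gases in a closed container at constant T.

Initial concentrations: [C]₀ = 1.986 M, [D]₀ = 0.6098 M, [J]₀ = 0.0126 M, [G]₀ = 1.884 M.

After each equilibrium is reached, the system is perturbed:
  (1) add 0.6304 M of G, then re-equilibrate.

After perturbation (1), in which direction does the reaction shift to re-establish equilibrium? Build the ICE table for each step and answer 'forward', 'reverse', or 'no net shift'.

Q₀ = 1.4199e-05 vs Keq = 187.3 ⇒ Q<K, forward
Step 1:
                   C          D          J          G
  init         1.986     0.6098     0.0126      1.884
  Δ            -1.63      1.087      1.087     0.5434
  eq          0.3559      1.697      1.099      2.427
  solve Keq expr → x = 0.5434; check Q = 187.3
Then add 0.6304 M of G.
Step 2:
                   C          D          J          G
  init        0.3559      1.697      1.099      3.058
  Δ          0.02243   -0.01495   -0.01495  -0.007476
  eq          0.3783      1.682      1.084       3.05
  solve Keq expr → x = -0.007476; check Q = 187.3

Direction: reverse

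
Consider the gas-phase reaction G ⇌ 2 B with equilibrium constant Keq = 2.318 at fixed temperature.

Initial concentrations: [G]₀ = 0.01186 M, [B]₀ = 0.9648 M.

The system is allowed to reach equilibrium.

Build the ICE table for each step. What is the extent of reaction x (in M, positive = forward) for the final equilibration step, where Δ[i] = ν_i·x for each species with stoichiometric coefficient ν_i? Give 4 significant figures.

Q₀ = 78.49 vs Keq = 2.318 ⇒ Q>K, reverse
Step 1:
                  G         B
  Initial   0.01186    0.9648
  Change     0.1636   -0.3271
  Equil      0.1754    0.6377
  solve Keq expr → x = -0.1636; check Q = 2.318

x = -0.1636 M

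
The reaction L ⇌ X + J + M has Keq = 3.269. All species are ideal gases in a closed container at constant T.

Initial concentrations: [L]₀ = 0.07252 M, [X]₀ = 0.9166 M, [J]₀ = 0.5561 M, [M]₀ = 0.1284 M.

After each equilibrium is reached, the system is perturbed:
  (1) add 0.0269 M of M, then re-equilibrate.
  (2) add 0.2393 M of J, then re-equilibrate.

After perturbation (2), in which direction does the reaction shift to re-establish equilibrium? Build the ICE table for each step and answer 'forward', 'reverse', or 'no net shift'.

Q₀ = 0.9025 vs Keq = 3.269 ⇒ Q<K, forward
Step 1:
                    L           X           J           M
  Initial     0.07252      0.9166      0.5561      0.1284
  Change      -0.0425      0.0425      0.0425      0.0425
  Equil       0.03002      0.9591      0.5986      0.1709
  solve Keq expr → x = 0.0425; check Q = 3.269
Then add 0.0269 M of M.
Step 2:
                    L           X           J           M
  Initial     0.03002      0.9591      0.5986      0.1978
  Change     0.003726   -0.003726   -0.003726   -0.003726
  Equil       0.03374      0.9554      0.5949      0.1941
  solve Keq expr → x = -0.003726; check Q = 3.269
Then add 0.2393 M of J.
Step 3:
                    L           X           J           M
  Initial     0.03374      0.9554      0.8342      0.1941
  Change       0.0101     -0.0101     -0.0101     -0.0101
  Equil       0.04384      0.9453      0.8241       0.184
  solve Keq expr → x = -0.0101; check Q = 3.269

Direction: reverse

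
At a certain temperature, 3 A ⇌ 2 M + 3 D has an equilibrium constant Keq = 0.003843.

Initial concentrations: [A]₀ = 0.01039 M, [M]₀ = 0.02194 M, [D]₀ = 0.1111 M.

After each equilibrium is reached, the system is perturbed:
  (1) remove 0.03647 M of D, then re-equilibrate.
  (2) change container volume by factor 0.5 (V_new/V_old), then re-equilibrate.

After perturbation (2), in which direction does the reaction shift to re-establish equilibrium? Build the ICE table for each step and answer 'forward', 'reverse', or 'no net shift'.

Q₀ = 0.5885 vs Keq = 0.003843 ⇒ Q>K, reverse
Step 1:
                  A         M         D
  init      0.01039   0.02194    0.1111
  Δ         0.01764  -0.01176  -0.01764
  eq        0.02803   0.01018   0.09346
  solve Keq expr → x = -0.00588; check Q = 0.003843
Then remove 0.03647 M of D.
Step 2:
                  A         M         D
  init      0.02803   0.01018   0.05699
  Δ       -0.005273  0.003515  0.005273
  eq        0.02276    0.0137   0.06226
  solve Keq expr → x = 0.001758; check Q = 0.003843
Then change container volume by factor 0.5 (V_new/V_old).
Step 3:
                  A         M         D
  init      0.04551   0.02739    0.1245
  Δ        0.009872 -0.006581 -0.009872
  eq        0.05538   0.02081    0.1147
  solve Keq expr → x = -0.003291; check Q = 0.003843

Direction: reverse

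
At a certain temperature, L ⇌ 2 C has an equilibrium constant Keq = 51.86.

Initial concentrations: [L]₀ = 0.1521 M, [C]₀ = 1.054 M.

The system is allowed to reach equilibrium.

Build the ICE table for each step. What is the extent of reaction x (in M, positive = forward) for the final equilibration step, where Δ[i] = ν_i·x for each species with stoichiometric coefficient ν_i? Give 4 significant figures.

Q₀ = 7.304 vs Keq = 51.86 ⇒ Q<K, forward
Step 1:
                   L          C
  init        0.1521      1.054
  Δ          -0.1198     0.2397
  eq         0.03227      1.294
  solve Keq expr → x = 0.1198; check Q = 51.86

x = 0.1198 M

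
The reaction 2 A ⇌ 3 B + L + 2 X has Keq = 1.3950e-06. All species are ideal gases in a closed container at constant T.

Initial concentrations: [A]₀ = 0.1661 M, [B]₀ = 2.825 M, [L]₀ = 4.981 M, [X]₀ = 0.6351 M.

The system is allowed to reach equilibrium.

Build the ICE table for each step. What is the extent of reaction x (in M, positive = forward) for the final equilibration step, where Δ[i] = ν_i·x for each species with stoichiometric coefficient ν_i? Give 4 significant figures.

Q₀ = 1642 vs Keq = 1.3950e-06 ⇒ Q>K, reverse
Step 1:
                    A           B           L           X
  init         0.1661       2.825       4.981      0.6351
  Δ            0.6349     -0.9524     -0.3175     -0.6349
  eq            0.801       1.873       4.664  1.7097e-04
  solve Keq expr → x = -0.3175; check Q = 1.3950e-06

x = -0.3175 M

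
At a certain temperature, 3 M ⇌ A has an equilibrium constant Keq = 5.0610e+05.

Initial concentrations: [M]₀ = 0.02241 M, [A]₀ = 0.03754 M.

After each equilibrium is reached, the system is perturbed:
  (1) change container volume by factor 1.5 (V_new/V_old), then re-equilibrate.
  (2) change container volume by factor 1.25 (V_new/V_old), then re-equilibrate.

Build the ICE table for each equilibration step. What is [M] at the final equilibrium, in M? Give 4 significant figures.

Q₀ = 3336 vs Keq = 5.0610e+05 ⇒ Q<K, forward
Step 1:
                  M         A
  Initial   0.02241   0.03754
  Change     -0.018  0.005999
  Equil    0.004414   0.04354
  solve Keq expr → x = 0.005999; check Q = 5.0610e+05
Then change container volume by factor 1.5 (V_new/V_old).
Step 2:
                  M         A
  Initial  0.002943   0.02903
  Change  9.0008e-04 -3.0003e-04
  Equil    0.003843   0.02873
  solve Keq expr → x = -3.0003e-04; check Q = 5.0610e+05
Then change container volume by factor 1.25 (V_new/V_old).
Step 3:
                  M         A
  Initial  0.003074   0.02298
  Change  4.8475e-04 -1.6158e-04
  Equil    0.003559   0.02282
  solve Keq expr → x = -1.6158e-04; check Q = 5.0610e+05

[M]_eq = 0.003559 M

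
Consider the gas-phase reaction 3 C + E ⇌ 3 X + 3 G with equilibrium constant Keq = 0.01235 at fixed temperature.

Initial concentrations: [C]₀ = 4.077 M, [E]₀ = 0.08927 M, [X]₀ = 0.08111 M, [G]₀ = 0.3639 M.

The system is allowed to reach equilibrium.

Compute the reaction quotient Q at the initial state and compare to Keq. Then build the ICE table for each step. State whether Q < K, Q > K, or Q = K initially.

Q₀ = 4.2505e-06; Q < K (proceeds forward)

Q₀ = 4.2505e-06 vs Keq = 0.01235 ⇒ Q<K, forward
Step 1:
                    C           E           X           G
  I             4.077     0.08927     0.08111      0.3639
  C           -0.2376    -0.07919      0.2376      0.2376
  E             3.839     0.01008      0.3187      0.6015
  solve Keq expr → x = 0.07919; check Q = 0.01235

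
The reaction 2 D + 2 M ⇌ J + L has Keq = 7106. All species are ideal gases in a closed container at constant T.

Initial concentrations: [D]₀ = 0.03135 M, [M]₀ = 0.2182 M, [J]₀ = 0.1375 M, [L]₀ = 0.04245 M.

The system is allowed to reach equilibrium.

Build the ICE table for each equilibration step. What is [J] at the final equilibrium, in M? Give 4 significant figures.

Q₀ = 124.7 vs Keq = 7106 ⇒ Q<K, forward
Step 1:
                   D          M          J          L
  init       0.03135     0.2182     0.1375    0.04245
  Δ         -0.02573   -0.02573    0.01286    0.01286
  eq        0.005621     0.1925     0.1504    0.05531
  solve Keq expr → x = 0.01286; check Q = 7106

[J]_eq = 0.1504 M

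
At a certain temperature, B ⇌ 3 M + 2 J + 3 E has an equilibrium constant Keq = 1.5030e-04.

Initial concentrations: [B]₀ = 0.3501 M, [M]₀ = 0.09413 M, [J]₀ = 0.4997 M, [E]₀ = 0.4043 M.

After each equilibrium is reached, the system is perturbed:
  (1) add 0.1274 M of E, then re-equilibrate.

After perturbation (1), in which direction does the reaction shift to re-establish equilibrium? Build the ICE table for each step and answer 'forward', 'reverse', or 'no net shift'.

Q₀ = 3.9312e-05 vs Keq = 1.5030e-04 ⇒ Q<K, forward
Step 1:
                   B          M          J          E
  init        0.3501    0.09413     0.4997     0.4043
  Δ         -0.01185    0.03555     0.0237    0.03555
  eq          0.3383     0.1297     0.5234     0.4398
  solve Keq expr → x = 0.01185; check Q = 1.5030e-04
Then add 0.1274 M of E.
Step 2:
                   B          M          J          E
  init        0.3383     0.1297     0.5234     0.5672
  Δ         0.007409   -0.02223   -0.01482   -0.02223
  eq          0.3457     0.1075     0.5086      0.545
  solve Keq expr → x = -0.007409; check Q = 1.5030e-04

Direction: reverse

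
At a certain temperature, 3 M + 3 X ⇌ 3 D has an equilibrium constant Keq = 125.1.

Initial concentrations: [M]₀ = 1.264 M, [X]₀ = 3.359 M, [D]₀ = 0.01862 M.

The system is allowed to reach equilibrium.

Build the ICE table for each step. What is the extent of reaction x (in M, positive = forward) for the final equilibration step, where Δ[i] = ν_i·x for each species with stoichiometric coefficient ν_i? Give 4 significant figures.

Q₀ = 8.4347e-08 vs Keq = 125.1 ⇒ Q<K, forward
Step 1:
                   M          X          D
  I            1.264      3.359    0.01862
  C           -1.157     -1.157      1.157
  E           0.1068      2.202      1.176
  solve Keq expr → x = 0.3857; check Q = 125.1

x = 0.3857 M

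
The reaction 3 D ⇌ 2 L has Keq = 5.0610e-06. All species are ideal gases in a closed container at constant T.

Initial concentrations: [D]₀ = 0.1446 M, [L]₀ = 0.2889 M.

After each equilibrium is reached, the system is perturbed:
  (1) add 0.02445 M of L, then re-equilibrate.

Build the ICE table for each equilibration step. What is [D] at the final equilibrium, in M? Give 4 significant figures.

Q₀ = 27.61 vs Keq = 5.0610e-06 ⇒ Q>K, reverse
Step 1:
                  D         L
  I          0.1446    0.2889
  C          0.4319   -0.2879
  E          0.5765 9.8466e-04
  solve Keq expr → x = -0.144; check Q = 5.0610e-06
Then add 0.02445 M of L.
Step 2:
                  D         L
  I          0.5765   0.02543
  C         0.03653  -0.02435
  E           0.613   0.00108
  solve Keq expr → x = -0.01218; check Q = 5.0610e-06

[D]_eq = 0.613 M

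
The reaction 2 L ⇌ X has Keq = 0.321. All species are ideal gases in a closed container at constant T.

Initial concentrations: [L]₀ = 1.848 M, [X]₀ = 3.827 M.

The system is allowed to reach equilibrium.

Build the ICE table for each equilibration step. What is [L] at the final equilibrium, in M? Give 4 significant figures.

Q₀ = 1.121 vs Keq = 0.321 ⇒ Q>K, reverse
Step 1:
                    L           X
  I             1.848       3.827
  C             1.298     -0.6492
  E             3.146       3.178
  solve Keq expr → x = -0.6492; check Q = 0.321

[L]_eq = 3.146 M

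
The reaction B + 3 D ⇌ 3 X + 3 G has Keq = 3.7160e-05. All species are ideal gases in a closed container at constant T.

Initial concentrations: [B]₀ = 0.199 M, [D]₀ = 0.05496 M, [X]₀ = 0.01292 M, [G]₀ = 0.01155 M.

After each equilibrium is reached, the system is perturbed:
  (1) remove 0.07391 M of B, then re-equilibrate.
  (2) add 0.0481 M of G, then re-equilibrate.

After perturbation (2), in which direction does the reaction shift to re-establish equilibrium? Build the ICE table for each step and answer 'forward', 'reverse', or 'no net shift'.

Q₀ = 1.0059e-07 vs Keq = 3.7160e-05 ⇒ Q<K, forward
Step 1:
                    B           D           X           G
  init          0.199     0.05496     0.01292     0.01155
  Δ         -0.005137    -0.01541     0.01541     0.01541
  eq           0.1939     0.03955     0.02833     0.02696
  solve Keq expr → x = 0.005137; check Q = 3.7160e-05
Then remove 0.07391 M of B.
Step 2:
                    B           D           X           G
  init           0.12     0.03955     0.02833     0.02696
  Δ        5.3192e-04    0.001596   -0.001596   -0.001596
  eq           0.1205     0.04114     0.02674     0.02537
  solve Keq expr → x = -5.3192e-04; check Q = 3.7160e-05
Then add 0.0481 M of G.
Step 3:
                    B           D           X           G
  init         0.1205     0.04114     0.02674     0.07347
  Δ          0.004072     0.01222    -0.01222    -0.01222
  eq           0.1246     0.05336     0.01452     0.06125
  solve Keq expr → x = -0.004072; check Q = 3.7160e-05

Direction: reverse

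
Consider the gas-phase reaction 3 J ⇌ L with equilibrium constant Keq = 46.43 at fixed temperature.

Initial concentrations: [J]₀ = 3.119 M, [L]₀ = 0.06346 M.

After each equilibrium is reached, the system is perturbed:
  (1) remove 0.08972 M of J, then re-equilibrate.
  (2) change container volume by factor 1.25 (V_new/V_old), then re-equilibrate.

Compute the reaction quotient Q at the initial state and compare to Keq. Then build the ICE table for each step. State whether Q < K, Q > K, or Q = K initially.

Q₀ = 0.002091 vs Keq = 46.43 ⇒ Q<K, forward
Step 1:
                    J           L
  I             3.119     0.06346
  C             -2.84      0.9466
  E            0.2792        1.01
  solve Keq expr → x = 0.9466; check Q = 46.43
Then remove 0.08972 M of J.
Step 2:
                    J           L
  I            0.1894        1.01
  C           0.08702    -0.02901
  E            0.2765      0.9811
  solve Keq expr → x = -0.02901; check Q = 46.43
Then change container volume by factor 1.25 (V_new/V_old).
Step 3:
                    J           L
  I            0.2212      0.7849
  C           0.03423    -0.01141
  E            0.2554      0.7734
  solve Keq expr → x = -0.01141; check Q = 46.43

Q₀ = 0.002091; Q < K (proceeds forward)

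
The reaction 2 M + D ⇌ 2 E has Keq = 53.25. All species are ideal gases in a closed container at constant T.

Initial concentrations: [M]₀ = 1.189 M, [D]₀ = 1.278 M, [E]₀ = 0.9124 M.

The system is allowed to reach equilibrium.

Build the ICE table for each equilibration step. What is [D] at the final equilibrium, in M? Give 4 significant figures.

Q₀ = 0.4608 vs Keq = 53.25 ⇒ Q<K, forward
Step 1:
                  M         D         E
  init        1.189     1.278    0.9124
  Δ          -0.913   -0.4565     0.913
  eq          0.276    0.8215     1.825
  solve Keq expr → x = 0.4565; check Q = 53.25

[D]_eq = 0.8215 M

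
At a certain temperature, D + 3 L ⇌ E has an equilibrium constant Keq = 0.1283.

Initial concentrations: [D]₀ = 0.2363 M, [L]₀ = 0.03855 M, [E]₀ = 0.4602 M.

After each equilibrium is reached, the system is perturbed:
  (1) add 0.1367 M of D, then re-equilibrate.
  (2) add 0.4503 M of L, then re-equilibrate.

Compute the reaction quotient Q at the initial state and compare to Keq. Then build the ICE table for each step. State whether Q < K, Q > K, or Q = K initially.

Q₀ = 3.3995e+04 vs Keq = 0.1283 ⇒ Q>K, reverse
Step 1:
                  D         L         E
  init       0.2363   0.03855    0.4602
  Δ          0.3566      1.07   -0.3566
  eq         0.5929     1.108    0.1036
  solve Keq expr → x = -0.3566; check Q = 0.1283
Then add 0.1367 M of D.
Step 2:
                  D         L         E
  init       0.7296     1.108    0.1036
  Δ        -0.01104  -0.03311   0.01104
  eq         0.7186     1.075    0.1146
  solve Keq expr → x = 0.01104; check Q = 0.1283
Then add 0.4503 M of L.
Step 3:
                  D         L         E
  init       0.7186     1.526    0.1146
  Δ        -0.07188   -0.2156   0.07188
  eq         0.6467      1.31    0.1865
  solve Keq expr → x = 0.07188; check Q = 0.1283

Q₀ = 3.3995e+04; Q > K (proceeds reverse)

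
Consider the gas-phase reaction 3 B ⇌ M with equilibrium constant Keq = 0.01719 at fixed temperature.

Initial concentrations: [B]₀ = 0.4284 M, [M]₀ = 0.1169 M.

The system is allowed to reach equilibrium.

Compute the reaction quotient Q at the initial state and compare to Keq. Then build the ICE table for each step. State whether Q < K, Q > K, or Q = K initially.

Q₀ = 1.487; Q > K (proceeds reverse)

Q₀ = 1.487 vs Keq = 0.01719 ⇒ Q>K, reverse
Step 1:
                  B         M
  init       0.4284    0.1169
  Δ          0.3284   -0.1095
  eq         0.7568   0.00745
  solve Keq expr → x = -0.1095; check Q = 0.01719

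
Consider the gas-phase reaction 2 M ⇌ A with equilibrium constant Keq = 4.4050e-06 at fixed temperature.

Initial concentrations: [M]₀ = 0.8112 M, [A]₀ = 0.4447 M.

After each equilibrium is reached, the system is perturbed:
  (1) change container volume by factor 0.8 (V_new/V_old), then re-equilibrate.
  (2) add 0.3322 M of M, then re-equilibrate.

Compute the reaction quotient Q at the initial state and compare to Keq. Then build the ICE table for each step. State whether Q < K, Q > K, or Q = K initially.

Q₀ = 0.6758 vs Keq = 4.4050e-06 ⇒ Q>K, reverse
Step 1:
                  M         A
  Initial    0.8112    0.4447
  Change     0.8894   -0.4447
  Equil       1.701 1.2739e-05
  solve Keq expr → x = -0.4447; check Q = 4.4050e-06
Then change container volume by factor 0.8 (V_new/V_old).
Step 2:
                  M         A
  Initial     2.126 1.5924e-05
  Change  -7.9616e-06 3.9808e-06
  Equil       2.126 1.9905e-05
  solve Keq expr → x = 3.9808e-06; check Q = 4.4050e-06
Then add 0.3322 M of M.
Step 3:
                  M         A
  Initial     2.458 1.9905e-05
  Change  -1.3414e-05 6.7071e-06
  Equil       2.458 2.6612e-05
  solve Keq expr → x = 6.7071e-06; check Q = 4.4050e-06

Q₀ = 0.6758; Q > K (proceeds reverse)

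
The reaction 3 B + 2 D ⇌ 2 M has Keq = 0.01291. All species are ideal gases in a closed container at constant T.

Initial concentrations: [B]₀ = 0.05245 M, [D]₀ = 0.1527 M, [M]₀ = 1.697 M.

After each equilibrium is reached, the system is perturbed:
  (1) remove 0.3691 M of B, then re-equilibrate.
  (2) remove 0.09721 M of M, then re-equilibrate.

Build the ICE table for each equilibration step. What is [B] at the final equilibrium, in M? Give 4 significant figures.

Q₀ = 8.5595e+05 vs Keq = 0.01291 ⇒ Q>K, reverse
Step 1:
                   B          D          M
  I          0.05245     0.1527      1.697
  C            1.892      1.261     -1.261
  E            1.944      1.414     0.4356
  solve Keq expr → x = -0.6307; check Q = 0.01291
Then remove 0.3691 M of B.
Step 2:
                   B          D          M
  I            1.575      1.414     0.4356
  C           0.1036    0.06905   -0.06905
  E            1.679      1.483     0.3666
  solve Keq expr → x = -0.03452; check Q = 0.01291
Then remove 0.09721 M of M.
Step 3:
                   B          D          M
  I            1.679      1.483     0.2694
  C         -0.08509   -0.05673    0.05673
  E            1.594      1.426     0.3261
  solve Keq expr → x = 0.02836; check Q = 0.01291

[B]_eq = 1.594 M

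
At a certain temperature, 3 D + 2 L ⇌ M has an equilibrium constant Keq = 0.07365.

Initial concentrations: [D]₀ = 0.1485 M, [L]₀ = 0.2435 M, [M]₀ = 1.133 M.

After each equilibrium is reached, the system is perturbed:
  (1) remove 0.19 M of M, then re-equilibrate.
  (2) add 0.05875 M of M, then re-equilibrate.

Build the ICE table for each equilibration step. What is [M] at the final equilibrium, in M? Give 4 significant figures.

Q₀ = 5835 vs Keq = 0.07365 ⇒ Q>K, reverse
Step 1:
                   D          L          M
  I           0.1485     0.2435      1.133
  C            1.564      1.043    -0.5213
  E            1.712      1.286     0.6117
  solve Keq expr → x = -0.5213; check Q = 0.07365
Then remove 0.19 M of M.
Step 2:
                   D          L          M
  I            1.712      1.286     0.4217
  C          -0.1024   -0.06828    0.03414
  E             1.61      1.218     0.4558
  solve Keq expr → x = 0.03414; check Q = 0.07365
Then add 0.05875 M of M.
Step 3:
                   D          L          M
  I             1.61      1.218     0.5146
  C          0.03383    0.02255   -0.01128
  E            1.644       1.24     0.5033
  solve Keq expr → x = -0.01128; check Q = 0.07365

[M]_eq = 0.5033 M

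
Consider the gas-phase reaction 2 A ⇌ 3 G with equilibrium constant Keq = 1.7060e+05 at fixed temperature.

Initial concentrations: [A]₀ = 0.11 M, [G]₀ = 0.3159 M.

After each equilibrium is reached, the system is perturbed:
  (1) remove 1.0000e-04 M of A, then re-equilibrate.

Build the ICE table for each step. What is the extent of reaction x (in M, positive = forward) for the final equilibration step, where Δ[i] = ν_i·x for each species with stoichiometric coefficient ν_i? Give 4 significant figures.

Q₀ = 2.605 vs Keq = 1.7060e+05 ⇒ Q<K, forward
Step 1:
                   A          G
  I             0.11     0.3159
  C          -0.1092     0.1638
  E       8.0437e-04     0.4797
  solve Keq expr → x = 0.0546; check Q = 1.7060e+05
Then remove 1.0000e-04 M of A.
Step 2:
                   A          G
  I       7.0437e-04     0.4797
  C       9.9624e-05 -1.4944e-04
  E       8.0399e-04     0.4795
  solve Keq expr → x = -4.9812e-05; check Q = 1.7060e+05

x = -4.9812e-05 M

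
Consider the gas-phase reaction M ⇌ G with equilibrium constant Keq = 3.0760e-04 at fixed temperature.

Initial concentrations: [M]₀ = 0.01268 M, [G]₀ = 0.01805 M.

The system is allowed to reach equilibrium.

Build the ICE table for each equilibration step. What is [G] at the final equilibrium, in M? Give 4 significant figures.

Q₀ = 1.424 vs Keq = 3.0760e-04 ⇒ Q>K, reverse
Step 1:
                   M          G
  Initial    0.01268    0.01805
  Change     0.01804   -0.01804
  Equil      0.03072 9.4496e-06
  solve Keq expr → x = -0.01804; check Q = 3.0760e-04

[G]_eq = 9.4496e-06 M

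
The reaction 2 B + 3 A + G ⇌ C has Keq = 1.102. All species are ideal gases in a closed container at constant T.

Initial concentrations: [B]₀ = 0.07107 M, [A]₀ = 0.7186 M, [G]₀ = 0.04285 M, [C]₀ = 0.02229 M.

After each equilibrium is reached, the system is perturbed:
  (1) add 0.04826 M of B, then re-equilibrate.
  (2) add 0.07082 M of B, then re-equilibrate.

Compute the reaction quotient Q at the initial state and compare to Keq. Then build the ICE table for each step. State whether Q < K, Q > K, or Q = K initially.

Q₀ = 277.5; Q > K (proceeds reverse)

Q₀ = 277.5 vs Keq = 1.102 ⇒ Q>K, reverse
Step 1:
                   B          A          G          C
  Initial    0.07107     0.7186    0.04285    0.02229
  Change     0.04368    0.06551    0.02184   -0.02184
  Equil       0.1147     0.7841    0.06469 4.5249e-04
  solve Keq expr → x = -0.02184; check Q = 1.102
Then add 0.04826 M of B.
Step 2:
                   B          A          G          C
  Initial      0.163     0.7841    0.06469 4.5249e-04
  Change  -8.8030e-04   -0.00132 -4.4015e-04 4.4015e-04
  Equil       0.1621     0.7828    0.06425 8.9264e-04
  solve Keq expr → x = 4.4015e-04; check Q = 1.102
Then add 0.07082 M of B.
Step 3:
                   B          A          G          C
  Initial     0.2329     0.7828    0.06425 8.9264e-04
  Change   -0.001759  -0.002639 -8.7956e-04 8.7956e-04
  Equil       0.2312     0.7802    0.06337   0.001772
  solve Keq expr → x = 8.7956e-04; check Q = 1.102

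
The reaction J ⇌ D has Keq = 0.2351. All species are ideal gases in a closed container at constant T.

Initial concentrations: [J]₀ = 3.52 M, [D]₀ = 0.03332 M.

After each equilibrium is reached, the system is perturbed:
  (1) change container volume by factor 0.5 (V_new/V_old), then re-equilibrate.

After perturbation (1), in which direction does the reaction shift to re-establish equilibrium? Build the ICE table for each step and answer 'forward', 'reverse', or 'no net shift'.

Direction: no net shift

Q₀ = 0.009466 vs Keq = 0.2351 ⇒ Q<K, forward
Step 1:
                    J           D
  I              3.52     0.03332
  C           -0.6431      0.6431
  E             2.877      0.6764
  solve Keq expr → x = 0.6431; check Q = 0.2351
Then change container volume by factor 0.5 (V_new/V_old).
Step 2:
                    J           D
  I             5.754       1.353
  C                 0           0
  E             5.754       1.353
  solve Keq expr → x = 0; check Q = 0.2351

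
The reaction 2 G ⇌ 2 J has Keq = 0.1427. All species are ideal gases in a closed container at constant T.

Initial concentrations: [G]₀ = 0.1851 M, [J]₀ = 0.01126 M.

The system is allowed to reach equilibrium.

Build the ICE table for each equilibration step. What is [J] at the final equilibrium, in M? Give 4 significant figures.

[J]_eq = 0.05384 M

Q₀ = 0.003701 vs Keq = 0.1427 ⇒ Q<K, forward
Step 1:
                  G         J
  Initial    0.1851   0.01126
  Change   -0.04258   0.04258
  Equil      0.1425   0.05384
  solve Keq expr → x = 0.02129; check Q = 0.1427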